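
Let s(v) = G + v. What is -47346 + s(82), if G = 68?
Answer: -47196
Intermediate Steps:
s(v) = 68 + v
-47346 + s(82) = -47346 + (68 + 82) = -47346 + 150 = -47196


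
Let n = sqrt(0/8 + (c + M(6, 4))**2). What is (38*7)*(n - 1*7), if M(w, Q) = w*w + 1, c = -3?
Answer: 7182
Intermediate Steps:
M(w, Q) = 1 + w**2 (M(w, Q) = w**2 + 1 = 1 + w**2)
n = 34 (n = sqrt(0/8 + (-3 + (1 + 6**2))**2) = sqrt(0*(1/8) + (-3 + (1 + 36))**2) = sqrt(0 + (-3 + 37)**2) = sqrt(0 + 34**2) = sqrt(0 + 1156) = sqrt(1156) = 34)
(38*7)*(n - 1*7) = (38*7)*(34 - 1*7) = 266*(34 - 7) = 266*27 = 7182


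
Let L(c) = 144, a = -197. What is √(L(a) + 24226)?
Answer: √24370 ≈ 156.11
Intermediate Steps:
√(L(a) + 24226) = √(144 + 24226) = √24370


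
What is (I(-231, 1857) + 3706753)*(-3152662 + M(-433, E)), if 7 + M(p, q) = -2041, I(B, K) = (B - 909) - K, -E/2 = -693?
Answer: -11684276090760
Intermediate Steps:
E = 1386 (E = -2*(-693) = 1386)
I(B, K) = -909 + B - K (I(B, K) = (-909 + B) - K = -909 + B - K)
M(p, q) = -2048 (M(p, q) = -7 - 2041 = -2048)
(I(-231, 1857) + 3706753)*(-3152662 + M(-433, E)) = ((-909 - 231 - 1*1857) + 3706753)*(-3152662 - 2048) = ((-909 - 231 - 1857) + 3706753)*(-3154710) = (-2997 + 3706753)*(-3154710) = 3703756*(-3154710) = -11684276090760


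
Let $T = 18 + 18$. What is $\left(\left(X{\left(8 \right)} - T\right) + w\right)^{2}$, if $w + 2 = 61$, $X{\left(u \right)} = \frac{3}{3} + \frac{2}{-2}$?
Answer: $529$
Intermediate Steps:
$T = 36$
$X{\left(u \right)} = 0$ ($X{\left(u \right)} = 3 \cdot \frac{1}{3} + 2 \left(- \frac{1}{2}\right) = 1 - 1 = 0$)
$w = 59$ ($w = -2 + 61 = 59$)
$\left(\left(X{\left(8 \right)} - T\right) + w\right)^{2} = \left(\left(0 - 36\right) + 59\right)^{2} = \left(-36 + 59\right)^{2} = 23^{2} = 529$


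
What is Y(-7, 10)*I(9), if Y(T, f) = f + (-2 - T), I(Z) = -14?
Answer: -210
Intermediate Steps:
Y(T, f) = -2 + f - T
Y(-7, 10)*I(9) = (-2 + 10 - 1*(-7))*(-14) = (-2 + 10 + 7)*(-14) = 15*(-14) = -210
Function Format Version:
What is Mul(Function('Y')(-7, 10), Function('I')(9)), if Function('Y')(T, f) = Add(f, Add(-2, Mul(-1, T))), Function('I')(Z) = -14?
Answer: -210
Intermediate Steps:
Function('Y')(T, f) = Add(-2, f, Mul(-1, T))
Mul(Function('Y')(-7, 10), Function('I')(9)) = Mul(Add(-2, 10, Mul(-1, -7)), -14) = Mul(Add(-2, 10, 7), -14) = Mul(15, -14) = -210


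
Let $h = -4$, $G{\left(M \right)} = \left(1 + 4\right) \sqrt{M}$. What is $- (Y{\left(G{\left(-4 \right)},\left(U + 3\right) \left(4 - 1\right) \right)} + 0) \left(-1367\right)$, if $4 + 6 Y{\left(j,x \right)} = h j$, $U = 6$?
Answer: $- \frac{2734}{3} - \frac{27340 i}{3} \approx -911.33 - 9113.3 i$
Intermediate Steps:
$G{\left(M \right)} = 5 \sqrt{M}$
$Y{\left(j,x \right)} = - \frac{2}{3} - \frac{2 j}{3}$ ($Y{\left(j,x \right)} = - \frac{2}{3} + \frac{\left(-4\right) j}{6} = - \frac{2}{3} - \frac{2 j}{3}$)
$- (Y{\left(G{\left(-4 \right)},\left(U + 3\right) \left(4 - 1\right) \right)} + 0) \left(-1367\right) = - (\left(- \frac{2}{3} - \frac{2 \cdot 5 \sqrt{-4}}{3}\right) + 0) \left(-1367\right) = - (\left(- \frac{2}{3} - \frac{2 \cdot 5 \cdot 2 i}{3}\right) + 0) \left(-1367\right) = - (\left(- \frac{2}{3} - \frac{2 \cdot 10 i}{3}\right) + 0) \left(-1367\right) = - (\left(- \frac{2}{3} - \frac{20 i}{3}\right) + 0) \left(-1367\right) = - (- \frac{2}{3} - \frac{20 i}{3}) \left(-1367\right) = \left(\frac{2}{3} + \frac{20 i}{3}\right) \left(-1367\right) = - \frac{2734}{3} - \frac{27340 i}{3}$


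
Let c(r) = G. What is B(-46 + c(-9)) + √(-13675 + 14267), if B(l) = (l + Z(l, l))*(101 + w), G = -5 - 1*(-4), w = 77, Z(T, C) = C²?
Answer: 384836 + 4*√37 ≈ 3.8486e+5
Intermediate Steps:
G = -1 (G = -5 + 4 = -1)
c(r) = -1
B(l) = 178*l + 178*l² (B(l) = (l + l²)*(101 + 77) = (l + l²)*178 = 178*l + 178*l²)
B(-46 + c(-9)) + √(-13675 + 14267) = 178*(-46 - 1)*(1 + (-46 - 1)) + √(-13675 + 14267) = 178*(-47)*(1 - 47) + √592 = 178*(-47)*(-46) + 4*√37 = 384836 + 4*√37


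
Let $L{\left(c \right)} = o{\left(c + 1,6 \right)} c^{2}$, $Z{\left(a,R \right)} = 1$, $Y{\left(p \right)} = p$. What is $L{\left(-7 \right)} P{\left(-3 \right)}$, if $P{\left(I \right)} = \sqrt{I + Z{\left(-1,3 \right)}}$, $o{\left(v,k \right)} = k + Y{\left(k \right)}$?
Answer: $588 i \sqrt{2} \approx 831.56 i$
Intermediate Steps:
$o{\left(v,k \right)} = 2 k$ ($o{\left(v,k \right)} = k + k = 2 k$)
$P{\left(I \right)} = \sqrt{1 + I}$ ($P{\left(I \right)} = \sqrt{I + 1} = \sqrt{1 + I}$)
$L{\left(c \right)} = 12 c^{2}$ ($L{\left(c \right)} = 2 \cdot 6 c^{2} = 12 c^{2}$)
$L{\left(-7 \right)} P{\left(-3 \right)} = 12 \left(-7\right)^{2} \sqrt{1 - 3} = 12 \cdot 49 \sqrt{-2} = 588 i \sqrt{2}$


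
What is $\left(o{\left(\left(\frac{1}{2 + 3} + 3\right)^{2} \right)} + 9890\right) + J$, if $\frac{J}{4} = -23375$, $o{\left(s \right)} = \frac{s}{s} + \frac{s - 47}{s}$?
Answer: $- \frac{21404823}{256} \approx -83613.0$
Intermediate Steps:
$o{\left(s \right)} = 1 + \frac{-47 + s}{s}$
$J = -93500$ ($J = 4 \left(-23375\right) = -93500$)
$\left(o{\left(\left(\frac{1}{2 + 3} + 3\right)^{2} \right)} + 9890\right) + J = \left(\left(2 - \frac{47}{\left(\frac{1}{2 + 3} + 3\right)^{2}}\right) + 9890\right) - 93500 = \left(\left(2 - \frac{47}{\left(\frac{1}{5} + 3\right)^{2}}\right) + 9890\right) - 93500 = \left(\left(2 - \frac{47}{\left(\frac{16}{5}\right)^{2}}\right) + 9890\right) - 93500 = \left(\left(2 - \frac{47}{\frac{256}{25}}\right) + 9890\right) - 93500 = \left(\left(2 - \frac{1175}{256}\right) + 9890\right) - 93500 = \left(- \frac{663}{256} + 9890\right) - 93500 = \frac{2531177}{256} - 93500 = - \frac{21404823}{256}$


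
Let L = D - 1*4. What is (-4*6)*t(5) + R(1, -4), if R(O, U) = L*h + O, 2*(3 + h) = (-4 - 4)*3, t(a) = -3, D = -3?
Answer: 178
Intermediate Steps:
h = -15 (h = -3 + ((-4 - 4)*3)/2 = -3 + (-8*3)/2 = -3 + (½)*(-24) = -3 - 12 = -15)
L = -7 (L = -3 - 1*4 = -3 - 4 = -7)
R(O, U) = 105 + O (R(O, U) = -7*(-15) + O = 105 + O)
(-4*6)*t(5) + R(1, -4) = -4*6*(-3) + (105 + 1) = -24*(-3) + 106 = 72 + 106 = 178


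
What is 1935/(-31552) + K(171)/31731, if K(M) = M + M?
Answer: -16869567/333725504 ≈ -0.050549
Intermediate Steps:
K(M) = 2*M
1935/(-31552) + K(171)/31731 = 1935/(-31552) + (2*171)/31731 = 1935*(-1/31552) + 342*(1/31731) = -1935/31552 + 114/10577 = -16869567/333725504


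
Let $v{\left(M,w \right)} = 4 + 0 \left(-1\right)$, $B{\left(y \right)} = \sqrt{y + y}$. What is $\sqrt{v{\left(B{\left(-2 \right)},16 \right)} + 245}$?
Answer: $\sqrt{249} \approx 15.78$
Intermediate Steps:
$B{\left(y \right)} = \sqrt{2} \sqrt{y}$ ($B{\left(y \right)} = \sqrt{2 y} = \sqrt{2} \sqrt{y}$)
$v{\left(M,w \right)} = 4$ ($v{\left(M,w \right)} = 4 + 0 = 4$)
$\sqrt{v{\left(B{\left(-2 \right)},16 \right)} + 245} = \sqrt{4 + 245} = \sqrt{249}$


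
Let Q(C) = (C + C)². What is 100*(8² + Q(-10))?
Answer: 46400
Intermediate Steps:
Q(C) = 4*C² (Q(C) = (2*C)² = 4*C²)
100*(8² + Q(-10)) = 100*(8² + 4*(-10)²) = 100*(64 + 4*100) = 100*(64 + 400) = 100*464 = 46400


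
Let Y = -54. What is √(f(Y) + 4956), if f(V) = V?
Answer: √4902 ≈ 70.014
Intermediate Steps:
√(f(Y) + 4956) = √(-54 + 4956) = √4902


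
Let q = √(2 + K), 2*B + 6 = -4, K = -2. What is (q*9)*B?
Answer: 0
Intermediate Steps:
B = -5 (B = -3 + (½)*(-4) = -3 - 2 = -5)
q = 0 (q = √(2 - 2) = √0 = 0)
(q*9)*B = (0*9)*(-5) = 0*(-5) = 0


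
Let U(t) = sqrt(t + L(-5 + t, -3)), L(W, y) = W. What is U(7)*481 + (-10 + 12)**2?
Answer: 1447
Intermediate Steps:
U(t) = sqrt(-5 + 2*t) (U(t) = sqrt(t + (-5 + t)) = sqrt(-5 + 2*t))
U(7)*481 + (-10 + 12)**2 = sqrt(-5 + 2*7)*481 + (-10 + 12)**2 = sqrt(-5 + 14)*481 + 2**2 = sqrt(9)*481 + 4 = 3*481 + 4 = 1443 + 4 = 1447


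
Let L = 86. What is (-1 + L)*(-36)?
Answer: -3060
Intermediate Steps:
(-1 + L)*(-36) = (-1 + 86)*(-36) = 85*(-36) = -3060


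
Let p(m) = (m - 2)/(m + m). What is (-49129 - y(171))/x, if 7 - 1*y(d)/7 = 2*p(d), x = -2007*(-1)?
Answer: -8408255/343197 ≈ -24.500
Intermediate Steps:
p(m) = (-2 + m)/(2*m) (p(m) = (-2 + m)/((2*m)) = (-2 + m)*(1/(2*m)) = (-2 + m)/(2*m))
x = 2007
y(d) = 49 - 7*(-2 + d)/d (y(d) = 49 - 14*(-2 + d)/(2*d) = 49 - 7*(-2 + d)/d)
(-49129 - y(171))/x = (-49129 - (42 + 14/171))/2007 = (-49129 - (42 + 14*(1/171)))*(1/2007) = (-49129 - (42 + 14/171))*(1/2007) = (-49129 - 1*7196/171)*(1/2007) = (-49129 - 7196/171)*(1/2007) = -8408255/171*1/2007 = -8408255/343197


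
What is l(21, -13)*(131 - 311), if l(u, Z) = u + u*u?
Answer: -83160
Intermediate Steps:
l(u, Z) = u + u²
l(21, -13)*(131 - 311) = (21*(1 + 21))*(131 - 311) = (21*22)*(-180) = 462*(-180) = -83160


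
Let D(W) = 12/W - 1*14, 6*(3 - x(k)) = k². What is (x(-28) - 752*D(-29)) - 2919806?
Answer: -253091221/87 ≈ -2.9091e+6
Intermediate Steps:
x(k) = 3 - k²/6
D(W) = -14 + 12/W (D(W) = 12/W - 14 = -14 + 12/W)
(x(-28) - 752*D(-29)) - 2919806 = ((3 - ⅙*(-28)²) - 752*(-14 + 12/(-29))) - 2919806 = ((3 - ⅙*784) - 752*(-14 + 12*(-1/29))) - 2919806 = ((3 - 392/3) - 752*(-14 - 12/29)) - 2919806 = (-383/3 - 752*(-418/29)) - 2919806 = (-383/3 + 314336/29) - 2919806 = 931901/87 - 2919806 = -253091221/87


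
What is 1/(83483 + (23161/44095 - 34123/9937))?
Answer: 438172015/36578639825417 ≈ 1.1979e-5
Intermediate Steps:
1/(83483 + (23161/44095 - 34123/9937)) = 1/(83483 - 1274502828/438172015) = 1/(36578639825417/438172015) = 438172015/36578639825417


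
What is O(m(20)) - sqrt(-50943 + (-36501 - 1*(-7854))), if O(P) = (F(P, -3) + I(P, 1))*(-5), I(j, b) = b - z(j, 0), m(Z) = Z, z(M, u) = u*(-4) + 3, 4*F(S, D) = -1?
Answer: 45/4 - I*sqrt(79590) ≈ 11.25 - 282.12*I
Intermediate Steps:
F(S, D) = -1/4 (F(S, D) = (1/4)*(-1) = -1/4)
z(M, u) = 3 - 4*u (z(M, u) = -4*u + 3 = 3 - 4*u)
I(j, b) = -3 + b (I(j, b) = b - (3 - 4*0) = b - (3 + 0) = b - 1*3 = b - 3 = -3 + b)
O(P) = 45/4 (O(P) = (-1/4 + (-3 + 1))*(-5) = (-1/4 - 2)*(-5) = -9/4*(-5) = 45/4)
O(m(20)) - sqrt(-50943 + (-36501 - 1*(-7854))) = 45/4 - sqrt(-50943 + (-36501 - 1*(-7854))) = 45/4 - sqrt(-50943 + (-36501 + 7854)) = 45/4 - sqrt(-50943 - 28647) = 45/4 - sqrt(-79590) = 45/4 - I*sqrt(79590)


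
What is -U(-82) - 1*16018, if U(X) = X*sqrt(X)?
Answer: -16018 + 82*I*sqrt(82) ≈ -16018.0 + 742.54*I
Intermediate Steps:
U(X) = X**(3/2)
-U(-82) - 1*16018 = -(-82)**(3/2) - 1*16018 = -(-82)*I*sqrt(82) - 16018 = 82*I*sqrt(82) - 16018 = -16018 + 82*I*sqrt(82)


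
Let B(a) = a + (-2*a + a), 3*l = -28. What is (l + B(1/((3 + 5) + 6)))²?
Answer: 784/9 ≈ 87.111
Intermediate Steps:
l = -28/3 (l = (⅓)*(-28) = -28/3 ≈ -9.3333)
B(a) = 0 (B(a) = a - a = 0)
(l + B(1/((3 + 5) + 6)))² = (-28/3 + 0)² = (-28/3)² = 784/9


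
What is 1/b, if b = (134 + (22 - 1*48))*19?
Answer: 1/2052 ≈ 0.00048733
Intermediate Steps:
b = 2052 (b = (134 + (22 - 48))*19 = (134 - 26)*19 = 108*19 = 2052)
1/b = 1/2052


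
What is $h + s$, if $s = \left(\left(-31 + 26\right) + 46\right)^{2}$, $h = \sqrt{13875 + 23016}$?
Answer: $1681 + 3 \sqrt{4099} \approx 1873.1$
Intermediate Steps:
$h = 3 \sqrt{4099}$ ($h = \sqrt{36891} = 3 \sqrt{4099} \approx 192.07$)
$s = 1681$ ($s = \left(-5 + 46\right)^{2} = 41^{2} = 1681$)
$h + s = 3 \sqrt{4099} + 1681 = 1681 + 3 \sqrt{4099}$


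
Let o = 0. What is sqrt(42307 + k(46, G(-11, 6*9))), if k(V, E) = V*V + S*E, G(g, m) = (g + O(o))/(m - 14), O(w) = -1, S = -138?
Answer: sqrt(1111610)/5 ≈ 210.87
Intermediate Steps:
G(g, m) = (-1 + g)/(-14 + m) (G(g, m) = (g - 1)/(m - 14) = (-1 + g)/(-14 + m))
k(V, E) = V**2 - 138*E (k(V, E) = V*V - 138*E = V**2 - 138*E)
sqrt(42307 + k(46, G(-11, 6*9))) = sqrt(42307 + (46**2 - 138*(-1 - 11)/(-14 + 6*9))) = sqrt(42307 + (2116 - 138*(-12)/(-14 + 54))) = sqrt(42307 + (2116 - 138*(-12)/40)) = sqrt(42307 + (2116 - 69*(-12)/20)) = sqrt(42307 + (2116 - 138*(-3/10))) = sqrt(42307 + (2116 + 207/5)) = sqrt(42307 + 10787/5) = sqrt(222322/5) = sqrt(1111610)/5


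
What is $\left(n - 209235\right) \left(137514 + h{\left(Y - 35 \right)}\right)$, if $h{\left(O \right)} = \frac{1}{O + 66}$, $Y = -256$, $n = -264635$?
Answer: $- \frac{2932369068326}{45} \approx -6.5164 \cdot 10^{10}$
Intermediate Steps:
$h{\left(O \right)} = \frac{1}{66 + O}$
$\left(n - 209235\right) \left(137514 + h{\left(Y - 35 \right)}\right) = \left(-264635 - 209235\right) \left(137514 + \frac{1}{66 - 291}\right) = - 473870 \left(137514 + \frac{1}{66 - 291}\right) = - 473870 \left(137514 + \frac{1}{-225}\right) = - 473870 \left(137514 - \frac{1}{225}\right) = \left(-473870\right) \frac{30940649}{225} = - \frac{2932369068326}{45}$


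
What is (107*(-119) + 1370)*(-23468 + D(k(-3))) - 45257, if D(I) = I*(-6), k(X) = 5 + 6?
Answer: 267371585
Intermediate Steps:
k(X) = 11
D(I) = -6*I
(107*(-119) + 1370)*(-23468 + D(k(-3))) - 45257 = (107*(-119) + 1370)*(-23468 - 6*11) - 45257 = (-12733 + 1370)*(-23468 - 66) - 45257 = -11363*(-23534) - 45257 = 267416842 - 45257 = 267371585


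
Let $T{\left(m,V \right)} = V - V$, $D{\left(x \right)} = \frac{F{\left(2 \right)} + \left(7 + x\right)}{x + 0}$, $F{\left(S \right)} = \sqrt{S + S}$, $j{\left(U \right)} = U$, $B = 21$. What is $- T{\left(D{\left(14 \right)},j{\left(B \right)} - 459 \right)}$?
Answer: $0$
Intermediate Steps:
$F{\left(S \right)} = \sqrt{2} \sqrt{S}$ ($F{\left(S \right)} = \sqrt{2 S} = \sqrt{2} \sqrt{S}$)
$D{\left(x \right)} = \frac{9 + x}{x}$ ($D{\left(x \right)} = \frac{\sqrt{2} \sqrt{2} + \left(7 + x\right)}{x + 0} = \frac{2 + \left(7 + x\right)}{x} = \frac{9 + x}{x}$)
$T{\left(m,V \right)} = 0$
$- T{\left(D{\left(14 \right)},j{\left(B \right)} - 459 \right)} = \left(-1\right) 0 = 0$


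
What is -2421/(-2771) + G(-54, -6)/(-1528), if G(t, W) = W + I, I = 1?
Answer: 3713143/4234088 ≈ 0.87696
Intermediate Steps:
G(t, W) = 1 + W (G(t, W) = W + 1 = 1 + W)
-2421/(-2771) + G(-54, -6)/(-1528) = -2421/(-2771) + (1 - 6)/(-1528) = -2421*(-1/2771) - 5*(-1/1528) = 2421/2771 + 5/1528 = 3713143/4234088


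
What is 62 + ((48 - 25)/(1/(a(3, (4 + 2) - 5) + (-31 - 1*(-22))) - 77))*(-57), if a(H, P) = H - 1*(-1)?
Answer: 30487/386 ≈ 78.982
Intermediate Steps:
a(H, P) = 1 + H (a(H, P) = H + 1 = 1 + H)
62 + ((48 - 25)/(1/(a(3, (4 + 2) - 5) + (-31 - 1*(-22))) - 77))*(-57) = 62 + ((48 - 25)/(1/((1 + 3) + (-31 - 1*(-22))) - 77))*(-57) = 62 + (23/(1/(4 + (-31 + 22)) - 77))*(-57) = 62 + (23/(1/(4 - 9) - 77))*(-57) = 62 + (23/(1/(-5) - 77))*(-57) = 62 + (23/(-⅕ - 77))*(-57) = 62 + (23/(-386/5))*(-57) = 62 + (23*(-5/386))*(-57) = 62 - 115/386*(-57) = 62 + 6555/386 = 30487/386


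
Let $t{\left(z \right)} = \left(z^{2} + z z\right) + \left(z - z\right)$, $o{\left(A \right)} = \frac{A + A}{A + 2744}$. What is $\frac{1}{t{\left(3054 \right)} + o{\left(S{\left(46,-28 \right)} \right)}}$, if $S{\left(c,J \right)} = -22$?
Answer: $\frac{1361}{25387865330} \approx 5.3608 \cdot 10^{-8}$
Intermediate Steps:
$o{\left(A \right)} = \frac{2 A}{2744 + A}$
$t{\left(z \right)} = 2 z^{2}$ ($t{\left(z \right)} = \left(z^{2} + z^{2}\right) + 0 = 2 z^{2} + 0 = 2 z^{2}$)
$\frac{1}{t{\left(3054 \right)} + o{\left(S{\left(46,-28 \right)} \right)}} = \frac{1}{2 \cdot 3054^{2} + 2 \left(-22\right) \frac{1}{2744 - 22}} = \frac{1}{2 \cdot 9326916 + 2 \left(-22\right) \frac{1}{2722}} = \frac{1}{18653832 + 2 \left(-22\right) \frac{1}{2722}} = \frac{1}{18653832 - \frac{22}{1361}} = \frac{1}{\frac{25387865330}{1361}} = \frac{1361}{25387865330}$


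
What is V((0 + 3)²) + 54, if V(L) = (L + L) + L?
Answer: 81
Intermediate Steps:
V(L) = 3*L (V(L) = 2*L + L = 3*L)
V((0 + 3)²) + 54 = 3*(0 + 3)² + 54 = 3*3² + 54 = 3*9 + 54 = 27 + 54 = 81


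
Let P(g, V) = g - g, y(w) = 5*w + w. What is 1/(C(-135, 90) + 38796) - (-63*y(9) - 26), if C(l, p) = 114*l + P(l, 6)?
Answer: 80235769/23406 ≈ 3428.0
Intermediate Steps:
y(w) = 6*w
P(g, V) = 0
C(l, p) = 114*l (C(l, p) = 114*l + 0 = 114*l)
1/(C(-135, 90) + 38796) - (-63*y(9) - 26) = 1/(114*(-135) + 38796) - (-378*9 - 26) = 1/(-15390 + 38796) - (-63*54 - 26) = 1/23406 - (-3402 - 26) = 1/23406 - 1*(-3428) = 1/23406 + 3428 = 80235769/23406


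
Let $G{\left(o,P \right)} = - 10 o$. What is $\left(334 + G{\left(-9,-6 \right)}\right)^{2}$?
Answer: $179776$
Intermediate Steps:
$\left(334 + G{\left(-9,-6 \right)}\right)^{2} = \left(334 - -90\right)^{2} = \left(334 + 90\right)^{2} = 424^{2} = 179776$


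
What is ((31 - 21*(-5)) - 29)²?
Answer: 11449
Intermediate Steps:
((31 - 21*(-5)) - 29)² = ((31 - 1*(-105)) - 29)² = ((31 + 105) - 29)² = (136 - 29)² = 107² = 11449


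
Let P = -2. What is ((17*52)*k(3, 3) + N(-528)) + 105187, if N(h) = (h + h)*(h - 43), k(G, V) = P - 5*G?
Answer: 693135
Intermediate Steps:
k(G, V) = -2 - 5*G
N(h) = 2*h*(-43 + h) (N(h) = (2*h)*(-43 + h) = 2*h*(-43 + h))
((17*52)*k(3, 3) + N(-528)) + 105187 = ((17*52)*(-2 - 5*3) + 2*(-528)*(-43 - 528)) + 105187 = (884*(-2 - 15) + 2*(-528)*(-571)) + 105187 = (884*(-17) + 602976) + 105187 = (-15028 + 602976) + 105187 = 587948 + 105187 = 693135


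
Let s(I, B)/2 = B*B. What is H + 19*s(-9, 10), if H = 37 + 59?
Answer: 3896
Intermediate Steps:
s(I, B) = 2*B² (s(I, B) = 2*(B*B) = 2*B²)
H = 96
H + 19*s(-9, 10) = 96 + 19*(2*10²) = 96 + 19*(2*100) = 96 + 19*200 = 96 + 3800 = 3896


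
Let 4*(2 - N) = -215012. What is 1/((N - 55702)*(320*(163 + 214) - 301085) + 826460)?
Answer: 1/352152875 ≈ 2.8397e-9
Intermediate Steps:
N = 53755 (N = 2 - ¼*(-215012) = 2 + 53753 = 53755)
1/((N - 55702)*(320*(163 + 214) - 301085) + 826460) = 1/((53755 - 55702)*(320*(163 + 214) - 301085) + 826460) = 1/(-1947*(320*377 - 301085) + 826460) = 1/(-1947*(120640 - 301085) + 826460) = 1/(-1947*(-180445) + 826460) = 1/(351326415 + 826460) = 1/352152875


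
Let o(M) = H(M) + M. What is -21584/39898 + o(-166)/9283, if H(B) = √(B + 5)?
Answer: -103493670/185186567 + I*√161/9283 ≈ -0.55886 + 0.0013669*I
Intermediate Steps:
H(B) = √(5 + B)
o(M) = M + √(5 + M) (o(M) = √(5 + M) + M = M + √(5 + M))
-21584/39898 + o(-166)/9283 = -21584/39898 + (-166 + √(5 - 166))/9283 = -21584*1/39898 + (-166 + √(-161))*(1/9283) = -10792/19949 + (-166 + I*√161)*(1/9283) = -10792/19949 + (-166/9283 + I*√161/9283) = -103493670/185186567 + I*√161/9283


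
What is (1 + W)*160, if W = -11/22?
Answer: 80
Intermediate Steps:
W = -1/2 (W = -11*1/22 = -1/2 ≈ -0.50000)
(1 + W)*160 = (1 - 1/2)*160 = (1/2)*160 = 80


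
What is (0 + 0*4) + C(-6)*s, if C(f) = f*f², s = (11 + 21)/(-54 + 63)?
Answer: -768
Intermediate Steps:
s = 32/9 ≈ 3.5556
C(f) = f³
(0 + 0*4) + C(-6)*s = (0 + 0*4) + (-6)³*(32/9) = (0 + 0) - 216*32/9 = 0 - 768 = -768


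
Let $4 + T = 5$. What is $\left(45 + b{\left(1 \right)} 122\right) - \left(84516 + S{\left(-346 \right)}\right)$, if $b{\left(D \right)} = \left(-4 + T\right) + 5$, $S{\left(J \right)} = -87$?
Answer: $-84140$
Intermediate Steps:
$T = 1$ ($T = -4 + 5 = 1$)
$b{\left(D \right)} = 2$ ($b{\left(D \right)} = \left(-4 + 1\right) + 5 = -3 + 5 = 2$)
$\left(45 + b{\left(1 \right)} 122\right) - \left(84516 + S{\left(-346 \right)}\right) = \left(45 + 2 \cdot 122\right) - \left(84516 - 87\right) = \left(45 + 244\right) - 84429 = 289 - 84429 = -84140$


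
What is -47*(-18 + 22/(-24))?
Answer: 10669/12 ≈ 889.08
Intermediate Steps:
-47*(-18 + 22/(-24)) = -47*(-18 + 22*(-1/24)) = -47*(-18 - 11/12) = -47*(-227/12) = 10669/12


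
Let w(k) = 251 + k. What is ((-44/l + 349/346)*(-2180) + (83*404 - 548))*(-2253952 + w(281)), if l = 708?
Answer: -711193649198760/10207 ≈ -6.9677e+10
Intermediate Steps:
((-44/l + 349/346)*(-2180) + (83*404 - 548))*(-2253952 + w(281)) = ((-44/708 + 349/346)*(-2180) + (83*404 - 548))*(-2253952 + (251 + 281)) = ((-44*1/708 + 349*(1/346))*(-2180) + (33532 - 548))*(-2253952 + 532) = ((-11/177 + 349/346)*(-2180) + 32984)*(-2253420) = ((57967/61242)*(-2180) + 32984)*(-2253420) = (-63184030/30621 + 32984)*(-2253420) = (946819034/30621)*(-2253420) = -711193649198760/10207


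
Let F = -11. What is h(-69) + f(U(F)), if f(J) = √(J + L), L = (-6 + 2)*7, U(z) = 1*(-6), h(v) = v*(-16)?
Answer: 1104 + I*√34 ≈ 1104.0 + 5.831*I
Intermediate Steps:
h(v) = -16*v
U(z) = -6
L = -28 (L = -4*7 = -28)
f(J) = √(-28 + J) (f(J) = √(J - 28) = √(-28 + J))
h(-69) + f(U(F)) = -16*(-69) + √(-28 - 6) = 1104 + √(-34) = 1104 + I*√34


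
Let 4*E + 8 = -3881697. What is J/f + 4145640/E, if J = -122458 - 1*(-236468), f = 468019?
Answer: -1463679992318/363342338479 ≈ -4.0284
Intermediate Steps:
E = -3881705/4 (E = -2 + (1/4)*(-3881697) = -2 - 3881697/4 = -3881705/4 ≈ -9.7043e+5)
J = 114010 (J = -122458 + 236468 = 114010)
J/f + 4145640/E = 114010/468019 + 4145640/(-3881705/4) = 114010*(1/468019) + 4145640*(-4/3881705) = 114010/468019 - 3316512/776341 = -1463679992318/363342338479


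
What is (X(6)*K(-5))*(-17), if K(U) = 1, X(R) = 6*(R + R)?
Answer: -1224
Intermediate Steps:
X(R) = 12*R (X(R) = 6*(2*R) = 12*R)
(X(6)*K(-5))*(-17) = ((12*6)*1)*(-17) = (72*1)*(-17) = 72*(-17) = -1224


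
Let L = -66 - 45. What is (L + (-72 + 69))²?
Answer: 12996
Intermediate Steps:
L = -111
(L + (-72 + 69))² = (-111 + (-72 + 69))² = (-111 - 3)² = (-114)² = 12996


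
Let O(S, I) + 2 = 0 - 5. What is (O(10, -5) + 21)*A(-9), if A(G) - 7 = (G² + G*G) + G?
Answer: 2240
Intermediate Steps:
A(G) = 7 + G + 2*G² (A(G) = 7 + ((G² + G*G) + G) = 7 + ((G² + G²) + G) = 7 + (2*G² + G) = 7 + (G + 2*G²) = 7 + G + 2*G²)
O(S, I) = -7 (O(S, I) = -2 + (0 - 5) = -2 - 5 = -7)
(O(10, -5) + 21)*A(-9) = (-7 + 21)*(7 - 9 + 2*(-9)²) = 14*(7 - 9 + 2*81) = 14*(7 - 9 + 162) = 14*160 = 2240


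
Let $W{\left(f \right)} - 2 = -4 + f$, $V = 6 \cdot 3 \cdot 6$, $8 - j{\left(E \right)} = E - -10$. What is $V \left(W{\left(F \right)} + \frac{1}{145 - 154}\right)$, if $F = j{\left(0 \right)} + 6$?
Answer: $204$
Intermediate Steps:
$j{\left(E \right)} = -2 - E$ ($j{\left(E \right)} = 8 - \left(E - -10\right) = 8 - \left(E + 10\right) = 8 - \left(10 + E\right) = -2 - E$)
$V = 108$ ($V = 18 \cdot 6 = 108$)
$F = 4$ ($F = \left(-2 - 0\right) + 6 = \left(-2 + 0\right) + 6 = -2 + 6 = 4$)
$W{\left(f \right)} = -2 + f$ ($W{\left(f \right)} = 2 + \left(-4 + f\right) = -2 + f$)
$V \left(W{\left(F \right)} + \frac{1}{145 - 154}\right) = 108 \left(\left(-2 + 4\right) + \frac{1}{145 - 154}\right) = 108 \left(2 + \frac{1}{-9}\right) = 108 \left(2 - \frac{1}{9}\right) = 108 \cdot \frac{17}{9} = 204$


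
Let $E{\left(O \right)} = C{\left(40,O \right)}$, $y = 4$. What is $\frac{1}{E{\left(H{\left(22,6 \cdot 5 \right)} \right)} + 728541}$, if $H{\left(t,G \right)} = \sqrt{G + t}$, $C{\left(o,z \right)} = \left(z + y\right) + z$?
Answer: $\frac{728545}{530777816817} - \frac{4 \sqrt{13}}{530777816817} \approx 1.3726 \cdot 10^{-6}$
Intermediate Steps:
$C{\left(o,z \right)} = 4 + 2 z$ ($C{\left(o,z \right)} = \left(z + 4\right) + z = \left(4 + z\right) + z = 4 + 2 z$)
$E{\left(O \right)} = 4 + 2 O$
$\frac{1}{E{\left(H{\left(22,6 \cdot 5 \right)} \right)} + 728541} = \frac{1}{\left(4 + 2 \sqrt{6 \cdot 5 + 22}\right) + 728541} = \frac{1}{\left(4 + 2 \sqrt{30 + 22}\right) + 728541} = \frac{1}{\left(4 + 2 \sqrt{52}\right) + 728541} = \frac{1}{\left(4 + 2 \cdot 2 \sqrt{13}\right) + 728541} = \frac{1}{\left(4 + 4 \sqrt{13}\right) + 728541} = \frac{1}{728545 + 4 \sqrt{13}}$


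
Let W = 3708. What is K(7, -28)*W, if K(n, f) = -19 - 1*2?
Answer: -77868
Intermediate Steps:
K(n, f) = -21 (K(n, f) = -19 - 2 = -21)
K(7, -28)*W = -21*3708 = -77868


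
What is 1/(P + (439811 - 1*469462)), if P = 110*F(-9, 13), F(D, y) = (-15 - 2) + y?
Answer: -1/30091 ≈ -3.3232e-5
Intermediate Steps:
F(D, y) = -17 + y
P = -440 (P = 110*(-17 + 13) = 110*(-4) = -440)
1/(P + (439811 - 1*469462)) = 1/(-440 + (439811 - 1*469462)) = 1/(-440 + (439811 - 469462)) = 1/(-440 - 29651) = 1/(-30091) = -1/30091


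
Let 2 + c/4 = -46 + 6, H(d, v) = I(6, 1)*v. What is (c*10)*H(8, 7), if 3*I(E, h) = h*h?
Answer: -3920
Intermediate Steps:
I(E, h) = h**2/3 (I(E, h) = (h*h)/3 = h**2/3)
H(d, v) = v/3 (H(d, v) = ((1/3)*1**2)*v = ((1/3)*1)*v = v/3)
c = -168 (c = -8 + 4*(-46 + 6) = -8 + 4*(-40) = -8 - 160 = -168)
(c*10)*H(8, 7) = (-168*10)*((1/3)*7) = -1680*7/3 = -3920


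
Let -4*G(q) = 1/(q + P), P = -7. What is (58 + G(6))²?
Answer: 54289/16 ≈ 3393.1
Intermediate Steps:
G(q) = -1/(4*(-7 + q)) (G(q) = -1/(4*(q - 7)) = -1/(4*(-7 + q)))
(58 + G(6))² = (58 - 1/(-28 + 4*6))² = (58 - 1/(-28 + 24))² = (58 - 1/(-4))² = (58 - 1*(-¼))² = (58 + ¼)² = (233/4)² = 54289/16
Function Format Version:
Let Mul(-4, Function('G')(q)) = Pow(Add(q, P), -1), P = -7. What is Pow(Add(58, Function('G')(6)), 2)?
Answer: Rational(54289, 16) ≈ 3393.1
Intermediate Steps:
Function('G')(q) = Mul(Rational(-1, 4), Pow(Add(-7, q), -1)) (Function('G')(q) = Mul(Rational(-1, 4), Pow(Add(q, -7), -1)) = Mul(Rational(-1, 4), Pow(Add(-7, q), -1)))
Pow(Add(58, Function('G')(6)), 2) = Pow(Add(58, Mul(-1, Pow(Add(-28, Mul(4, 6)), -1))), 2) = Pow(Add(58, Mul(-1, Pow(Add(-28, 24), -1))), 2) = Pow(Add(58, Mul(-1, Pow(-4, -1))), 2) = Pow(Add(58, Mul(-1, Rational(-1, 4))), 2) = Pow(Add(58, Rational(1, 4)), 2) = Pow(Rational(233, 4), 2) = Rational(54289, 16)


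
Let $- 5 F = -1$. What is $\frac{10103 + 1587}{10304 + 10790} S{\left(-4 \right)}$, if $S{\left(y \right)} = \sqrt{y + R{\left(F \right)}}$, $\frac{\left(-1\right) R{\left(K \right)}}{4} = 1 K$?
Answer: $\frac{2338 i \sqrt{30}}{10547} \approx 1.2142 i$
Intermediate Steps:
$F = \frac{1}{5}$ ($F = \left(- \frac{1}{5}\right) \left(-1\right) = \frac{1}{5} \approx 0.2$)
$R{\left(K \right)} = - 4 K$ ($R{\left(K \right)} = - 4 \cdot 1 K = - 4 K$)
$S{\left(y \right)} = \sqrt{- \frac{4}{5} + y}$ ($S{\left(y \right)} = \sqrt{y - \frac{4}{5}} = \sqrt{- \frac{4}{5} + y}$)
$\frac{10103 + 1587}{10304 + 10790} S{\left(-4 \right)} = \frac{10103 + 1587}{10304 + 10790} \frac{\sqrt{-20 + 25 \left(-4\right)}}{5} = \frac{11690}{21094} \frac{\sqrt{-20 - 100}}{5} = 11690 \cdot \frac{1}{21094} \frac{\sqrt{-120}}{5} = \frac{5845 \frac{2 i \sqrt{30}}{5}}{10547} = \frac{2338 i \sqrt{30}}{10547}$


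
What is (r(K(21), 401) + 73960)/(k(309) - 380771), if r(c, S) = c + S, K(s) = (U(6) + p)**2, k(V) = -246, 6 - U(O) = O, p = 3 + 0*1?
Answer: -74370/381017 ≈ -0.19519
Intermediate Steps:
p = 3 (p = 3 + 0 = 3)
U(O) = 6 - O
K(s) = 9 (K(s) = ((6 - 1*6) + 3)**2 = ((6 - 6) + 3)**2 = (0 + 3)**2 = 3**2 = 9)
r(c, S) = S + c
(r(K(21), 401) + 73960)/(k(309) - 380771) = ((401 + 9) + 73960)/(-246 - 380771) = (410 + 73960)/(-381017) = 74370*(-1/381017) = -74370/381017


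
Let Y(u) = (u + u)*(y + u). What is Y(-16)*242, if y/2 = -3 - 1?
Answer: 185856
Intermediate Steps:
y = -8 (y = 2*(-3 - 1) = 2*(-4) = -8)
Y(u) = 2*u*(-8 + u) (Y(u) = (u + u)*(-8 + u) = (2*u)*(-8 + u) = 2*u*(-8 + u))
Y(-16)*242 = (2*(-16)*(-8 - 16))*242 = (2*(-16)*(-24))*242 = 768*242 = 185856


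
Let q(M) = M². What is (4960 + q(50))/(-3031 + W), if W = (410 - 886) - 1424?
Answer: -7460/4931 ≈ -1.5129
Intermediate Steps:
W = -1900 (W = -476 - 1424 = -1900)
(4960 + q(50))/(-3031 + W) = (4960 + 50²)/(-3031 - 1900) = (4960 + 2500)/(-4931) = 7460*(-1/4931) = -7460/4931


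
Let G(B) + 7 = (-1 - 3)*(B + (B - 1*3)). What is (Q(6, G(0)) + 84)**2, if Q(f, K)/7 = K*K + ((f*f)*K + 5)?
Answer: 2414916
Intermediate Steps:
G(B) = 5 - 8*B (G(B) = -7 + (-1 - 3)*(B + (B - 1*3)) = -7 - 4*(B + (B - 3)) = -7 - 4*(B + (-3 + B)) = -7 - 4*(-3 + 2*B) = -7 + (12 - 8*B) = 5 - 8*B)
Q(f, K) = 35 + 7*K**2 + 7*K*f**2 (Q(f, K) = 7*(K*K + ((f*f)*K + 5)) = 7*(K**2 + (f**2*K + 5)) = 7*(K**2 + (K*f**2 + 5)) = 7*(K**2 + (5 + K*f**2)) = 7*(5 + K**2 + K*f**2) = 35 + 7*K**2 + 7*K*f**2)
(Q(6, G(0)) + 84)**2 = ((35 + 7*(5 - 8*0)**2 + 7*(5 - 8*0)*6**2) + 84)**2 = ((35 + 7*(5 + 0)**2 + 7*(5 + 0)*36) + 84)**2 = ((35 + 7*5**2 + 7*5*36) + 84)**2 = ((35 + 7*25 + 1260) + 84)**2 = ((35 + 175 + 1260) + 84)**2 = (1470 + 84)**2 = 1554**2 = 2414916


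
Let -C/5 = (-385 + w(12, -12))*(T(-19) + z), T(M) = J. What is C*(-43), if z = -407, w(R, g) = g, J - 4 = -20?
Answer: 36105165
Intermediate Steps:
J = -16 (J = 4 - 20 = -16)
T(M) = -16
C = -839655 (C = -5*(-385 - 12)*(-16 - 407) = -(-1985)*(-423) = -5*167931 = -839655)
C*(-43) = -839655*(-43) = 36105165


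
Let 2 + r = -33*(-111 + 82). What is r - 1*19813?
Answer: -18858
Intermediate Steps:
r = 955 (r = -2 - 33*(-111 + 82) = -2 - 33*(-29) = -2 + 957 = 955)
r - 1*19813 = 955 - 1*19813 = 955 - 19813 = -18858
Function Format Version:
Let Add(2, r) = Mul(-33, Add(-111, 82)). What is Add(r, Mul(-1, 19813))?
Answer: -18858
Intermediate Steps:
r = 955 (r = Add(-2, Mul(-33, Add(-111, 82))) = Add(-2, Mul(-33, -29)) = Add(-2, 957) = 955)
Add(r, Mul(-1, 19813)) = Add(955, Mul(-1, 19813)) = Add(955, -19813) = -18858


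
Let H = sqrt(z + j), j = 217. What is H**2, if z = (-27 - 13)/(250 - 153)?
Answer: 21009/97 ≈ 216.59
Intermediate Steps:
z = -40/97 ≈ -0.41237
H = sqrt(2037873)/97 (H = sqrt(-40/97 + 217) = sqrt(21009/97) = sqrt(2037873)/97 ≈ 14.717)
H**2 = (sqrt(2037873)/97)**2 = 21009/97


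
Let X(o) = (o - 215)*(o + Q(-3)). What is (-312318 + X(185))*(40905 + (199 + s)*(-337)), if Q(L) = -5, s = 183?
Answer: 27904854222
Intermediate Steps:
X(o) = (-215 + o)*(-5 + o) (X(o) = (o - 215)*(o - 5) = (-215 + o)*(-5 + o))
(-312318 + X(185))*(40905 + (199 + s)*(-337)) = (-312318 + (1075 + 185**2 - 220*185))*(40905 + (199 + 183)*(-337)) = (-312318 + (1075 + 34225 - 40700))*(40905 + 382*(-337)) = (-312318 - 5400)*(40905 - 128734) = -317718*(-87829) = 27904854222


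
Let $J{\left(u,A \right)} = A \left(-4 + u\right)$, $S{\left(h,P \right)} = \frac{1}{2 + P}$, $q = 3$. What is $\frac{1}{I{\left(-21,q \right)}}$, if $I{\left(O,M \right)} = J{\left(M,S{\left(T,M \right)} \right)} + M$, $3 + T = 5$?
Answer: $\frac{5}{14} \approx 0.35714$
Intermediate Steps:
$T = 2$ ($T = -3 + 5 = 2$)
$I{\left(O,M \right)} = M + \frac{-4 + M}{2 + M}$ ($I{\left(O,M \right)} = \frac{-4 + M}{2 + M} + M = M + \frac{-4 + M}{2 + M}$)
$\frac{1}{I{\left(-21,q \right)}} = \frac{1}{\frac{1}{2 + 3} \left(-4 + 3 + 3 \left(2 + 3\right)\right)} = \frac{1}{\frac{1}{5} \left(-4 + 3 + 3 \cdot 5\right)} = \frac{1}{\frac{1}{5} \left(-4 + 3 + 15\right)} = \frac{1}{\frac{1}{5} \cdot 14} = \frac{1}{\frac{14}{5}} = \frac{5}{14}$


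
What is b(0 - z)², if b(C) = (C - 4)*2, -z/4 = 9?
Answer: 4096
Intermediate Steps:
z = -36 (z = -4*9 = -36)
b(C) = -8 + 2*C (b(C) = (-4 + C)*2 = -8 + 2*C)
b(0 - z)² = (-8 + 2*(0 - 1*(-36)))² = (-8 + 2*(0 + 36))² = (-8 + 2*36)² = (-8 + 72)² = 64² = 4096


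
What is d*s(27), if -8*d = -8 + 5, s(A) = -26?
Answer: -39/4 ≈ -9.7500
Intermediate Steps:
d = 3/8 (d = -(-8 + 5)/8 = -⅛*(-3) = 3/8 ≈ 0.37500)
d*s(27) = (3/8)*(-26) = -39/4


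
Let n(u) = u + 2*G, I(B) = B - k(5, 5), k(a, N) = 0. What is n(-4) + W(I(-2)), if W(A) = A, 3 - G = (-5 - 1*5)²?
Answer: -200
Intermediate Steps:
G = -97 (G = 3 - (-5 - 1*5)² = 3 - (-5 - 5)² = 3 - 1*(-10)² = 3 - 1*100 = 3 - 100 = -97)
I(B) = B (I(B) = B - 1*0 = B + 0 = B)
n(u) = -194 + u (n(u) = u + 2*(-97) = u - 194 = -194 + u)
n(-4) + W(I(-2)) = (-194 - 4) - 2 = -198 - 2 = -200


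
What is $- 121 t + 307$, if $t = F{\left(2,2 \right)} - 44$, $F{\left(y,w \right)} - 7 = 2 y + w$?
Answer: $4058$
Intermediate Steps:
$F{\left(y,w \right)} = 7 + w + 2 y$ ($F{\left(y,w \right)} = 7 + \left(2 y + w\right) = 7 + \left(w + 2 y\right) = 7 + w + 2 y$)
$t = -31$ ($t = \left(7 + 2 + 2 \cdot 2\right) - 44 = \left(7 + 2 + 4\right) - 44 = 13 - 44 = -31$)
$- 121 t + 307 = \left(-121\right) \left(-31\right) + 307 = 3751 + 307 = 4058$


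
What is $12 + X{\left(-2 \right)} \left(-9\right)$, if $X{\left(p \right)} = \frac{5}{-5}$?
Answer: $21$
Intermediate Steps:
$X{\left(p \right)} = -1$ ($X{\left(p \right)} = 5 \left(- \frac{1}{5}\right) = -1$)
$12 + X{\left(-2 \right)} \left(-9\right) = 12 - -9 = 12 + 9 = 21$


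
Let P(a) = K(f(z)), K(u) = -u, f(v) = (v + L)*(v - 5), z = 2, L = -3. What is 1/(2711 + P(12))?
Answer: 1/2708 ≈ 0.00036928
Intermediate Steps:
f(v) = (-5 + v)*(-3 + v) (f(v) = (v - 3)*(v - 5) = (-3 + v)*(-5 + v) = (-5 + v)*(-3 + v))
P(a) = -3 (P(a) = -(15 + 2² - 8*2) = -(15 + 4 - 16) = -1*3 = -3)
1/(2711 + P(12)) = 1/(2711 - 3) = 1/2708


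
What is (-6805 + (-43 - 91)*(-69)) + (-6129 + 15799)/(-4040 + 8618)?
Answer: 5592284/2289 ≈ 2443.1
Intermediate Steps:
(-6805 + (-43 - 91)*(-69)) + (-6129 + 15799)/(-4040 + 8618) = (-6805 - 134*(-69)) + 9670/4578 = (-6805 + 9246) + 9670*(1/4578) = 2441 + 4835/2289 = 5592284/2289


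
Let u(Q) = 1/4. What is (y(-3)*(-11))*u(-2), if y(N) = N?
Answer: 33/4 ≈ 8.2500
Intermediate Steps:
u(Q) = 1/4
(y(-3)*(-11))*u(-2) = -3*(-11)*(1/4) = 33*(1/4) = 33/4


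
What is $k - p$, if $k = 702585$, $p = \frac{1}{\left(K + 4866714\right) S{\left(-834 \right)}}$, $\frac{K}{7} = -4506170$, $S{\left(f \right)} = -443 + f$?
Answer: $\frac{23934162144117419}{34065859852} \approx 7.0259 \cdot 10^{5}$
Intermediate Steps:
$K = -31543190$ ($K = 7 \left(-4506170\right) = -31543190$)
$p = \frac{1}{34065859852}$ ($p = \frac{1}{\left(-31543190 + 4866714\right) \left(-443 - 834\right)} = \frac{1}{\left(-26676476\right) \left(-1277\right)} = \left(- \frac{1}{26676476}\right) \left(- \frac{1}{1277}\right) = \frac{1}{34065859852} \approx 2.9355 \cdot 10^{-11}$)
$k - p = 702585 - \frac{1}{34065859852} = \frac{23934162144117419}{34065859852}$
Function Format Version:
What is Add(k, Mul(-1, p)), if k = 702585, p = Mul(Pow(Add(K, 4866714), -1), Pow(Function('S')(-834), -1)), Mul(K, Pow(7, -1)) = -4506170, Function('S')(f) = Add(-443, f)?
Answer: Rational(23934162144117419, 34065859852) ≈ 7.0259e+5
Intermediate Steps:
K = -31543190 (K = Mul(7, -4506170) = -31543190)
p = Rational(1, 34065859852) (p = Mul(Pow(Add(-31543190, 4866714), -1), Pow(Add(-443, -834), -1)) = Mul(Pow(-26676476, -1), Pow(-1277, -1)) = Mul(Rational(-1, 26676476), Rational(-1, 1277)) = Rational(1, 34065859852) ≈ 2.9355e-11)
Add(k, Mul(-1, p)) = Add(702585, Mul(-1, Rational(1, 34065859852))) = Add(702585, Rational(-1, 34065859852)) = Rational(23934162144117419, 34065859852)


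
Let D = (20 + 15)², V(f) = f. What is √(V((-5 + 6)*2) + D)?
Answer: √1227 ≈ 35.029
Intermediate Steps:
D = 1225 (D = 35² = 1225)
√(V((-5 + 6)*2) + D) = √((-5 + 6)*2 + 1225) = √(1*2 + 1225) = √(2 + 1225) = √1227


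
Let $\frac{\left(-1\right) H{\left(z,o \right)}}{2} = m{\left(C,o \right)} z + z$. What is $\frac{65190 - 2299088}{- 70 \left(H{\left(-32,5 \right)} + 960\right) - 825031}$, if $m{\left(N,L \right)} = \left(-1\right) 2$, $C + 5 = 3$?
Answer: $\frac{2233898}{887751} \approx 2.5164$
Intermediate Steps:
$C = -2$ ($C = -5 + 3 = -2$)
$m{\left(N,L \right)} = -2$
$H{\left(z,o \right)} = 2 z$ ($H{\left(z,o \right)} = - 2 \left(- 2 z + z\right) = - 2 \left(- z\right) = 2 z$)
$\frac{65190 - 2299088}{- 70 \left(H{\left(-32,5 \right)} + 960\right) - 825031} = \frac{65190 - 2299088}{- 70 \left(2 \left(-32\right) + 960\right) - 825031} = - \frac{2233898}{- 70 \left(-64 + 960\right) - 825031} = - \frac{2233898}{\left(-70\right) 896 - 825031} = - \frac{2233898}{-62720 - 825031} = - \frac{2233898}{-887751} = \left(-2233898\right) \left(- \frac{1}{887751}\right) = \frac{2233898}{887751}$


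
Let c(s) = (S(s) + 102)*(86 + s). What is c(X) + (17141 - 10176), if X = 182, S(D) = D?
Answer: 83077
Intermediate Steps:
c(s) = (86 + s)*(102 + s) (c(s) = (s + 102)*(86 + s) = (102 + s)*(86 + s) = (86 + s)*(102 + s))
c(X) + (17141 - 10176) = (8772 + 182² + 188*182) + (17141 - 10176) = (8772 + 33124 + 34216) + 6965 = 76112 + 6965 = 83077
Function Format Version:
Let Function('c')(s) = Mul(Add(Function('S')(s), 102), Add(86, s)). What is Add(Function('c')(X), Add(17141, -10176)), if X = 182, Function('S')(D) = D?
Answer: 83077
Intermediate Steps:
Function('c')(s) = Mul(Add(86, s), Add(102, s)) (Function('c')(s) = Mul(Add(s, 102), Add(86, s)) = Mul(Add(102, s), Add(86, s)) = Mul(Add(86, s), Add(102, s)))
Add(Function('c')(X), Add(17141, -10176)) = Add(Add(8772, Pow(182, 2), Mul(188, 182)), Add(17141, -10176)) = Add(Add(8772, 33124, 34216), 6965) = Add(76112, 6965) = 83077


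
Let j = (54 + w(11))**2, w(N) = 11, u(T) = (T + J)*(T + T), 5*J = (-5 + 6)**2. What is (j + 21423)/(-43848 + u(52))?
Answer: -8015/12006 ≈ -0.66758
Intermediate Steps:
J = 1/5 (J = (-5 + 6)**2/5 = (1/5)*1**2 = (1/5)*1 = 1/5 ≈ 0.20000)
u(T) = 2*T*(1/5 + T) (u(T) = (T + 1/5)*(T + T) = (1/5 + T)*(2*T) = 2*T*(1/5 + T))
j = 4225 (j = (54 + 11)**2 = 65**2 = 4225)
(j + 21423)/(-43848 + u(52)) = (4225 + 21423)/(-43848 + (2/5)*52*(1 + 5*52)) = 25648/(-43848 + (2/5)*52*(1 + 260)) = 25648/(-43848 + (2/5)*52*261) = 25648/(-43848 + 27144/5) = 25648/(-192096/5) = 25648*(-5/192096) = -8015/12006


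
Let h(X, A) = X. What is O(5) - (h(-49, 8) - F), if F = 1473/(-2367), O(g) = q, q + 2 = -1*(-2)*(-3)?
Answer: 31858/789 ≈ 40.378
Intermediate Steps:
q = -8 (q = -2 - 1*(-2)*(-3) = -2 + 2*(-3) = -2 - 6 = -8)
O(g) = -8
F = -491/789 (F = 1473*(-1/2367) = -491/789 ≈ -0.62231)
O(5) - (h(-49, 8) - F) = -8 - (-49 - 1*(-491/789)) = -8 - (-49 + 491/789) = -8 - 1*(-38170/789) = -8 + 38170/789 = 31858/789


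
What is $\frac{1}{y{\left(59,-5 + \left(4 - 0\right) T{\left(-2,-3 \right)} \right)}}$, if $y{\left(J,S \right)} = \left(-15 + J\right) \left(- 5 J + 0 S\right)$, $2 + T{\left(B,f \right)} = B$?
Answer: $- \frac{1}{12980} \approx -7.7042 \cdot 10^{-5}$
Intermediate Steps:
$T{\left(B,f \right)} = -2 + B$
$y{\left(J,S \right)} = - 5 J \left(-15 + J\right)$ ($y{\left(J,S \right)} = \left(-15 + J\right) \left(- 5 J + 0\right) = \left(-15 + J\right) \left(- 5 J\right) = - 5 J \left(-15 + J\right)$)
$\frac{1}{y{\left(59,-5 + \left(4 - 0\right) T{\left(-2,-3 \right)} \right)}} = \frac{1}{5 \cdot 59 \left(15 - 59\right)} = \frac{1}{5 \cdot 59 \left(-44\right)} = \frac{1}{-12980} = - \frac{1}{12980}$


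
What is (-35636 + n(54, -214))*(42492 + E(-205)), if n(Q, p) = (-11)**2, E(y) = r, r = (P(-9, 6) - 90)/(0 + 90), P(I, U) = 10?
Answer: -13581646300/9 ≈ -1.5091e+9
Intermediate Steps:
r = -8/9 (r = (10 - 90)/(0 + 90) = -80/90 = -80*1/90 = -8/9 ≈ -0.88889)
E(y) = -8/9
n(Q, p) = 121
(-35636 + n(54, -214))*(42492 + E(-205)) = (-35636 + 121)*(42492 - 8/9) = -35515*382420/9 = -13581646300/9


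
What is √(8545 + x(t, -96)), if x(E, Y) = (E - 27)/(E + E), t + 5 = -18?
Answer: 12*√31395/23 ≈ 92.445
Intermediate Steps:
t = -23 (t = -5 - 18 = -23)
x(E, Y) = (-27 + E)/(2*E) (x(E, Y) = (-27 + E)/((2*E)) = (-27 + E)*(1/(2*E)) = (-27 + E)/(2*E))
√(8545 + x(t, -96)) = √(8545 + (½)*(-27 - 23)/(-23)) = √(8545 + (½)*(-1/23)*(-50)) = √(8545 + 25/23) = √(196560/23) = 12*√31395/23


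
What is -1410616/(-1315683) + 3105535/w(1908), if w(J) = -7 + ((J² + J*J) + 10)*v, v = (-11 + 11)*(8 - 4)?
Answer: -4085889731093/9209781 ≈ -4.4365e+5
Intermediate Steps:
v = 0 (v = 0*4 = 0)
w(J) = -7 (w(J) = -7 + ((J² + J*J) + 10)*0 = -7 + ((J² + J²) + 10)*0 = -7 + (2*J² + 10)*0 = -7 + (10 + 2*J²)*0 = -7 + 0 = -7)
-1410616/(-1315683) + 3105535/w(1908) = -1410616/(-1315683) + 3105535/(-7) = -1410616*(-1/1315683) + 3105535*(-⅐) = 1410616/1315683 - 3105535/7 = -4085889731093/9209781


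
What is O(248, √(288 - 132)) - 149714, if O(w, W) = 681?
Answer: -149033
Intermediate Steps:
O(248, √(288 - 132)) - 149714 = 681 - 149714 = -149033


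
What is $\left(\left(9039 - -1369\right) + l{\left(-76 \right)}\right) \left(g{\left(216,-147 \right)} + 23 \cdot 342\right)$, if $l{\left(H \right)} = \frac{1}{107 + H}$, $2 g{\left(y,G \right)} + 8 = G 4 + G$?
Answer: $\frac{4836185861}{62} \approx 7.8003 \cdot 10^{7}$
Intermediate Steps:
$g{\left(y,G \right)} = -4 + \frac{5 G}{2}$ ($g{\left(y,G \right)} = -4 + \frac{G 4 + G}{2} = -4 + \frac{4 G + G}{2} = -4 + \frac{5 G}{2}$)
$\left(\left(9039 - -1369\right) + l{\left(-76 \right)}\right) \left(g{\left(216,-147 \right)} + 23 \cdot 342\right) = \left(\left(9039 - -1369\right) + \frac{1}{107 - 76}\right) \left(\left(-4 + \frac{5}{2} \left(-147\right)\right) + 23 \cdot 342\right) = \left(\left(9039 + 1369\right) + \frac{1}{31}\right) \left(\left(-4 - \frac{735}{2}\right) + 7866\right) = \left(10408 + \frac{1}{31}\right) \left(- \frac{743}{2} + 7866\right) = \frac{322649}{31} \cdot \frac{14989}{2} = \frac{4836185861}{62}$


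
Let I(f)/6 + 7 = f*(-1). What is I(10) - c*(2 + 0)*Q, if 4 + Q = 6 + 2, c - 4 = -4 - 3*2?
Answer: -54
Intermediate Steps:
I(f) = -42 - 6*f (I(f) = -42 + 6*(f*(-1)) = -42 + 6*(-f) = -42 - 6*f)
c = -6 (c = 4 + (-4 - 3*2) = 4 + (-4 - 6) = 4 - 10 = -6)
Q = 4 (Q = -4 + (6 + 2) = -4 + 8 = 4)
I(10) - c*(2 + 0)*Q = (-42 - 6*10) - (-6*(2 + 0))*4 = (-42 - 60) - (-6*2)*4 = -102 - (-12)*4 = -102 - 1*(-48) = -102 + 48 = -54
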